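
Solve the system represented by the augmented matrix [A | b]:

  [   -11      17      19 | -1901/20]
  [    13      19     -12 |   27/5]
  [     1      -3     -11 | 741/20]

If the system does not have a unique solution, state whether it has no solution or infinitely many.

x_1 = 4/5, x_2 = -2, x_3 = -11/4

Row-reduce the augmented matrix:
R1 ← R1 / (-11).
R2 ← R2 − 13·R1.
R3 ← R3 − 1·R1.
R2 ← R2 / (430/11).
R1 ← R1 + 17/11·R2.
R3 ← R3 + 16/11·R2.
R3 ← R3 / (-382/43).
R1 ← R1 + 113/86·R3.
R2 ← R2 − 23/86·R3.
Reading off the reduced rows gives x_1 = 4/5, x_2 = -2, x_3 = -11/4.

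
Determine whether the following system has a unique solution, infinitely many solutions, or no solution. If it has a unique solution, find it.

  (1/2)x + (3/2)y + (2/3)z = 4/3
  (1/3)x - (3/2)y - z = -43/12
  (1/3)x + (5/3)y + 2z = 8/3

x = -5/2, y = 3/2, z = 1/2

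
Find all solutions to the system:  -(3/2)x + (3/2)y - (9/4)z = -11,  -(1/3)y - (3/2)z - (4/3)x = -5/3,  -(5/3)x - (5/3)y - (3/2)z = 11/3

no solution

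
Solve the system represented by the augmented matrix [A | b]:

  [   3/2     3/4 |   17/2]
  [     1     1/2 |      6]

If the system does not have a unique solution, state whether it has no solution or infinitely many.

Row-reduce:
R1 ← R1 / (3/2).
R2 ← R2 − 1·R1.
Row 2 reduces to 0 = 1/3, a contradiction. The system is inconsistent.

no solution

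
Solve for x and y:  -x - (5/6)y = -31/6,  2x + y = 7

x = 1, y = 5

From equation 1: x = 31/6 − 5/6·y.
Substitute into equation 2 and solve: y = 5.
Then x = 1.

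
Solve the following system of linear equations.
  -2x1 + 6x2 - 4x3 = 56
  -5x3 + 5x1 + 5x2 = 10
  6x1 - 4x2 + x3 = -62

Row-reduce the augmented matrix:
R1 ← R1 / (-2).
R2 ← R2 − 5·R1.
R3 ← R3 − 6·R1.
R2 ← R2 / (20).
R1 ← R1 + 3·R2.
R3 ← R3 − 14·R2.
R3 ← R3 / (-1/2).
R1 ← R1 + 1/4·R3.
R2 ← R2 + 3/4·R3.
Reading off the reduced rows gives x1 = -6, x2 = 6, x3 = -2.

x1 = -6, x2 = 6, x3 = -2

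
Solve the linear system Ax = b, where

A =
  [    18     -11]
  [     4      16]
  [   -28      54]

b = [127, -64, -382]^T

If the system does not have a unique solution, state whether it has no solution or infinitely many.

Row-reduce the augmented matrix:
R1 ← R1 / (18).
R2 ← R2 − 4·R1.
R3 ← R3 + 28·R1.
R2 ← R2 / (166/9).
R1 ← R1 + 11/18·R2.
R3 ← R3 − 332/9·R2.
R3 reduces to 0 = 0, so the extra equation is consistent.
Reading off the reduced rows gives x_1 = 4, x_2 = -5.

x_1 = 4, x_2 = -5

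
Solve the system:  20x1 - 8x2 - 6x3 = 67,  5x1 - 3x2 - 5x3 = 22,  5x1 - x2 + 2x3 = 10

no solution

Row-reduce:
R1 ← R1 / (20).
R2 ← R2 − 5·R1.
R3 ← R3 − 5·R1.
R2 ← R2 / (-1).
R1 ← R1 + 2/5·R2.
R3 ← R3 − 1·R2.
Row 3 reduces to 0 = -3/2, a contradiction. The system is inconsistent.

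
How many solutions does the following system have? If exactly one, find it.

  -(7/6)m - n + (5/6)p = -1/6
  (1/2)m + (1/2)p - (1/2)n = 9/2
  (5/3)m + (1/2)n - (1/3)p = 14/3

infinitely many solutions

Row-reduce:
R1 ← R1 / (-7/6).
R2 ← R2 − 1/2·R1.
R3 ← R3 − 5/3·R1.
R2 ← R2 / (-13/14).
R1 ← R1 − 6/7·R2.
R3 ← R3 + 13/14·R2.
Rank is 2 with 3 unknowns, leaving p free.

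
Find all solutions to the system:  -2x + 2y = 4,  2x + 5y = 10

x = 0, y = 2

Row-reduce the augmented matrix:
R1 ← R1 / (-2).
R2 ← R2 − 2·R1.
R2 ← R2 / (7).
R1 ← R1 + 1·R2.
Reading off the reduced rows gives x = 0, y = 2.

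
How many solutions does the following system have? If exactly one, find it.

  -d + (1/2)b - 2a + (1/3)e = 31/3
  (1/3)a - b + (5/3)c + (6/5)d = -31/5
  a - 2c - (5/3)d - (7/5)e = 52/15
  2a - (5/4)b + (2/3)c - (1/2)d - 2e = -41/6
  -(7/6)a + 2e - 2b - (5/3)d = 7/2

a = -5, b = 0, c = -2, d = -1, e = -2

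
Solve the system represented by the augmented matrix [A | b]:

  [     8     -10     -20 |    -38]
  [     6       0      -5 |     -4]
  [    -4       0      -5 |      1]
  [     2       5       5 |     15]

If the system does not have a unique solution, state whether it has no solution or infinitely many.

x_1 = -1/2, x_2 = 3, x_3 = 1/5

Row-reduce the augmented matrix:
R1 ← R1 / (8).
R2 ← R2 − 6·R1.
R3 ← R3 + 4·R1.
R4 ← R4 − 2·R1.
R2 ← R2 / (15/2).
R1 ← R1 + 5/4·R2.
R3 ← R3 + 5·R2.
R4 ← R4 − 15/2·R2.
R3 ← R3 / (-25/3).
R1 ← R1 + 5/6·R3.
R2 ← R2 − 4/3·R3.
R4 reduces to 0 = 0, so the extra equation is consistent.
Reading off the reduced rows gives x_1 = -1/2, x_2 = 3, x_3 = 1/5.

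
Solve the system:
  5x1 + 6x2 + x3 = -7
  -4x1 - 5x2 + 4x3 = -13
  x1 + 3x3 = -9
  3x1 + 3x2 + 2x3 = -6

no solution

Row-reduce:
R1 ← R1 / (5).
R2 ← R2 + 4·R1.
R3 ← R3 − 1·R1.
R4 ← R4 − 3·R1.
R2 ← R2 / (-1/5).
R1 ← R1 − 6/5·R2.
R3 ← R3 + 6/5·R2.
R4 ← R4 + 3/5·R2.
R3 ← R3 / (-26).
R1 ← R1 − 29·R3.
R2 ← R2 + 24·R3.
R4 ← R4 + 13·R3.
Row 4 reduces to 0 = 2, a contradiction. The system is inconsistent.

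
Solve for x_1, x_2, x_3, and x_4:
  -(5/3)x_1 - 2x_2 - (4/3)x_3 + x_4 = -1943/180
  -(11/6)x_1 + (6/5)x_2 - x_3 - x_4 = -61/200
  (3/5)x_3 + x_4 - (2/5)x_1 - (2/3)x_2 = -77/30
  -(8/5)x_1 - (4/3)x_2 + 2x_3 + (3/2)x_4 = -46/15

x_1 = 5/4, x_2 = 8/5, x_3 = 7/3, x_4 = -12/5

Row-reduce the augmented matrix:
R1 ← R1 / (-5/3).
R2 ← R2 + 11/6·R1.
R3 ← R3 + 2/5·R1.
R4 ← R4 + 8/5·R1.
R2 ← R2 / (17/5).
R1 ← R1 − 6/5·R2.
R3 ← R3 + 14/75·R2.
R4 ← R4 − 44/75·R2.
R3 ← R3 / (3617/3825).
R1 ← R1 − 54/85·R3.
R2 ← R2 − 7/51·R3.
R4 ← R4 − 12238/3825·R3.
R4 ← R4 / (-46261/36170).
R1 ← R1 + 1056/3617·R4.
R2 ← R2 + 5145/7234·R4.
R3 ← R3 − 2466/3617·R4.
Reading off the reduced rows gives x_1 = 5/4, x_2 = 8/5, x_3 = 7/3, x_4 = -12/5.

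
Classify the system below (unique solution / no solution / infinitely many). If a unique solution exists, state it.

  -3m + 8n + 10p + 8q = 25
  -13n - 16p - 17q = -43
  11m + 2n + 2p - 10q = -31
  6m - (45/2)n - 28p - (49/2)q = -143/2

infinitely many solutions

Row-reduce:
R1 ← R1 / (-3).
R3 ← R3 − 11·R1.
R4 ← R4 − 6·R1.
R2 ← R2 / (-13).
R1 ← R1 + 8/3·R2.
R3 ← R3 − 94/3·R2.
R4 ← R4 + 13/2·R2.
R3 ← R3 / (4/39).
R1 ← R1 + 2/39·R3.
R2 ← R2 − 16/13·R3.
Rank is 3 with 4 unknowns, leaving q free.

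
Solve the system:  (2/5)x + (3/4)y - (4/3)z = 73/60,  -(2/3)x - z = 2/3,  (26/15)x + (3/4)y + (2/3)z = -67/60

no solution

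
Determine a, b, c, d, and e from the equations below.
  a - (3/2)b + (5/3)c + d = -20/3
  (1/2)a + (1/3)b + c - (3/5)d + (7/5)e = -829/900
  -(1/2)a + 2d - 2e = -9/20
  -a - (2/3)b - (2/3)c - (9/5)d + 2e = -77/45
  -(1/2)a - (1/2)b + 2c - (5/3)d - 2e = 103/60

a = 1/2, b = 8/3, c = -1, d = -3/2, e = -7/5

Row-reduce the augmented matrix:
R2 ← R2 − 1/2·R1.
R3 ← R3 + 1/2·R1.
R4 ← R4 + 1·R1.
R5 ← R5 + 1/2·R1.
R2 ← R2 / (13/12).
R1 ← R1 + 3/2·R2.
R3 ← R3 + 3/4·R2.
R4 ← R4 + 13/6·R2.
R5 ← R5 + 5/4·R2.
R3 ← R3 / (37/39).
R1 ← R1 − 74/39·R3.
R2 ← R2 − 2/13·R3.
R4 ← R4 − 4/3·R3.
R5 ← R5 − 118/39·R3.
R4 ← R4 / (-1007/185).
R1 ← R1 + 4·R4.
R2 ← R2 + 48/37·R4.
R3 ← R3 − 339/185·R4.
R5 ← R5 + 4429/555·R4.
R5 ← R5 / (-94531/15105).
R1 ← R1 + 596/1007·R5.
R2 ← R2 + 30/1007·R5.
R3 ← R3 − 5121/5035·R5.
R4 ← R4 + 1156/1007·R5.
Reading off the reduced rows gives a = 1/2, b = 8/3, c = -1, d = -3/2, e = -7/5.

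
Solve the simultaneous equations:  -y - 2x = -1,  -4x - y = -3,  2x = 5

no solution

Row-reduce:
R1 ← R1 / (-2).
R2 ← R2 + 4·R1.
R3 ← R3 − 2·R1.
R1 ← R1 − 1/2·R2.
R3 ← R3 + 1·R2.
Row 3 reduces to 0 = 3, a contradiction. The system is inconsistent.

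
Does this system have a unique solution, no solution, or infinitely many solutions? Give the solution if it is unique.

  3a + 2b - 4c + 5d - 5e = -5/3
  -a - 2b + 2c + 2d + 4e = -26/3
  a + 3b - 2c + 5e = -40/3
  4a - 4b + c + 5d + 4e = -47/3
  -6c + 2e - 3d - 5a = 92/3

a = -2, b = -3, c = -3, d = -2, e = -5/3

Row-reduce the augmented matrix:
R1 ← R1 / (3).
R2 ← R2 + 1·R1.
R3 ← R3 − 1·R1.
R4 ← R4 − 4·R1.
R5 ← R5 + 5·R1.
R2 ← R2 / (-4/3).
R1 ← R1 − 2/3·R2.
R3 ← R3 − 7/3·R2.
R4 ← R4 + 20/3·R2.
R5 ← R5 − 10/3·R2.
R3 ← R3 / (1/2).
R1 ← R1 + 1·R3.
R2 ← R2 + 1/2·R3.
R4 ← R4 − 3·R3.
R5 ← R5 + 11·R3.
R4 ← R4 / (-97/2).
R1 ← R1 − 13·R4.
R2 ← R2 − 2·R4.
R3 ← R3 − 19/2·R4.
R5 ← R5 − 119·R4.
R5 ← R5 / (7303/97).
R1 ← R1 − 334/97·R5.
R2 ← R2 − 611/97·R5.
R3 ← R3 − 841/97·R5.
R4 ← R4 − 131/97·R5.
Reading off the reduced rows gives a = -2, b = -3, c = -3, d = -2, e = -5/3.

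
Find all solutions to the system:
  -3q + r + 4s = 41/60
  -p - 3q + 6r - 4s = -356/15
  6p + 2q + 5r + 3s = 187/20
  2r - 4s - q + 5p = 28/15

Row-reduce the augmented matrix:
Swap R1 and R2.
R1 ← R1 / (-1).
R3 ← R3 − 6·R1.
R4 ← R4 − 5·R1.
R2 ← R2 / (-3).
R1 ← R1 − 3·R2.
R3 ← R3 + 16·R2.
R4 ← R4 + 16·R2.
R3 ← R3 / (107/3).
R1 ← R1 + 5·R3.
R2 ← R2 + 1/3·R3.
R4 ← R4 − 80/3·R3.
R4 ← R4 / (-1464/107).
R1 ← R1 − 221/107·R4.
R2 ← R2 + 185/107·R4.
R3 ← R3 + 127/107·R4.
Reading off the reduced rows gives p = 5/2, q = 4/5, r = -9/4, s = 4/3.

p = 5/2, q = 4/5, r = -9/4, s = 4/3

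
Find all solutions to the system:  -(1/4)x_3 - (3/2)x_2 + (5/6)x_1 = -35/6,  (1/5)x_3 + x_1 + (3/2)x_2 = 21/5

infinitely many solutions

Row-reduce:
R1 ← R1 / (5/6).
R2 ← R2 − 1·R1.
R2 ← R2 / (33/10).
R1 ← R1 + 9/5·R2.
Rank is 2 with 3 unknowns, leaving x_3 free.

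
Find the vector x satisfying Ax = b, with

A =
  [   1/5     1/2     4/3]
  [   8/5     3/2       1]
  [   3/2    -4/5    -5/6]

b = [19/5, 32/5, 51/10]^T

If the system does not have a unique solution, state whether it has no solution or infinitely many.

Row-reduce the augmented matrix:
R1 ← R1 / (1/5).
R2 ← R2 − 8/5·R1.
R3 ← R3 − 3/2·R1.
R2 ← R2 / (-5/2).
R1 ← R1 − 5/2·R2.
R3 ← R3 + 91/20·R2.
R3 ← R3 / (169/25).
R1 ← R1 + 3·R3.
R2 ← R2 − 58/15·R3.
Reading off the reduced rows gives x_1 = 4, x_2 = -2, x_3 = 3.

x_1 = 4, x_2 = -2, x_3 = 3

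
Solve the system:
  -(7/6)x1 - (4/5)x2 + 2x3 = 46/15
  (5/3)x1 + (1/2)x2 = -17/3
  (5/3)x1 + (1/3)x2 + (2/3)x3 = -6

x1 = -4, x2 = 2, x3 = 0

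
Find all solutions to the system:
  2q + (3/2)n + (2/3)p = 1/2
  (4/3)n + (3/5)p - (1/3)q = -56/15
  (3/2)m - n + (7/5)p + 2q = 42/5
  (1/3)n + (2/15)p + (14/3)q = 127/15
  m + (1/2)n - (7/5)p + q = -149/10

Row-reduce the augmented matrix:
Swap R1 and R3.
R1 ← R1 / (3/2).
R5 ← R5 − 1·R1.
R2 ← R2 / (4/3).
R1 ← R1 + 2/3·R2.
R3 ← R3 − 3/2·R2.
R4 ← R4 − 1/3·R2.
R5 ← R5 − 7/6·R2.
R3 ← R3 / (-1/120).
R1 ← R1 − 37/30·R3.
R2 ← R2 − 9/20·R3.
R4 ← R4 + 1/60·R3.
R5 ← R5 + 343/120·R3.
Swap R4 and R5.
R4 ← R4 / (-2444/3).
R1 ← R1 − 1058/3·R4.
R2 ← R2 − 128·R4.
R3 ← R3 + 285·R4.
R5 reduces to 0 = 0, so the extra equation is consistent.
Reading off the reduced rows gives m = -6, n = -5, p = 6, q = 2.

m = -6, n = -5, p = 6, q = 2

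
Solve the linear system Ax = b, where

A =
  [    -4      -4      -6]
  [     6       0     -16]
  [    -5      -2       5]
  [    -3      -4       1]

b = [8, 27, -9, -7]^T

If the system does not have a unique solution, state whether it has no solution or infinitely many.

Row-reduce:
R1 ← R1 / (-4).
R2 ← R2 − 6·R1.
R3 ← R3 + 5·R1.
R4 ← R4 + 3·R1.
R2 ← R2 / (-6).
R1 ← R1 − 1·R2.
R3 ← R3 − 3·R2.
R4 ← R4 + 1·R2.
Swap R3 and R4.
R3 ← R3 / (29/3).
R1 ← R1 + 8/3·R3.
R2 ← R2 − 25/6·R3.
Row 4 reduces to 0 = 1/2, a contradiction. The system is inconsistent.

no solution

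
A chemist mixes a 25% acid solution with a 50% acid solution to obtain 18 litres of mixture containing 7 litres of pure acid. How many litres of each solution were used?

Let a = litres of solution A, b = litres of solution B.
  a + b = 18
  (1/4)a + (1/2)b = 7
From equation 1: a = 18 − b.
Substitute into equation 2 and solve: b = 10.
Then a = 8.

litres of solution A: 8, litres of solution B: 10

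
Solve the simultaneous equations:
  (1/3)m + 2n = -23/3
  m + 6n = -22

Row-reduce:
R1 ← R1 / (1/3).
R2 ← R2 − 1·R1.
Row 2 reduces to 0 = 1, a contradiction. The system is inconsistent.

no solution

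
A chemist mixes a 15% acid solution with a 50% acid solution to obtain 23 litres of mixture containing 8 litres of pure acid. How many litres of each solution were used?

litres of solution A: 10, litres of solution B: 13

Let a = litres of solution A, b = litres of solution B.
  a + b = 23
  (3/20)a + (1/2)b = 8
Row-reduce the augmented matrix:
R2 ← R2 − 3/20·R1.
R2 ← R2 / (7/20).
R1 ← R1 − 1·R2.
Reading off the reduced rows gives a = 10, b = 13.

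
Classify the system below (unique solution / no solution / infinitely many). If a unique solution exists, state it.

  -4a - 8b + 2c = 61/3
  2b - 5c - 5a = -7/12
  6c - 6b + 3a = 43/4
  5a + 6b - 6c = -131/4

Row-reduce the augmented matrix:
R1 ← R1 / (-4).
R2 ← R2 + 5·R1.
R3 ← R3 − 3·R1.
R4 ← R4 − 5·R1.
R2 ← R2 / (12).
R1 ← R1 − 2·R2.
R3 ← R3 + 12·R2.
R4 ← R4 + 4·R2.
Swap R3 and R4.
R3 ← R3 / (-6).
R1 ← R1 − 3/4·R3.
R2 ← R2 + 5/8·R3.
R4 reduces to 0 = 0, so the extra equation is consistent.
Reading off the reduced rows gives a = -11/4, b = -1/2, c = 8/3.

a = -11/4, b = -1/2, c = 8/3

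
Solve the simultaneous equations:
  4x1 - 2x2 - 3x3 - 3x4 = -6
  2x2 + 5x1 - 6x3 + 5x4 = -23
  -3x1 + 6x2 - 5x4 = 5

infinitely many solutions

Row-reduce:
R1 ← R1 / (4).
R2 ← R2 − 5·R1.
R3 ← R3 + 3·R1.
R2 ← R2 / (9/2).
R1 ← R1 + 1/2·R2.
R3 ← R3 − 9/2·R2.
R3 ← R3 / (-16).
R1 ← R1 − 2/9·R3.
R2 ← R2 − 35/18·R3.
Rank is 3 with 4 unknowns, leaving x3 free.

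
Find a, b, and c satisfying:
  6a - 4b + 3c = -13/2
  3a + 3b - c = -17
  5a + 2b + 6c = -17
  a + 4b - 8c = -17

a = -3, b = -5/2, c = 1/2

Row-reduce the augmented matrix:
R1 ← R1 / (6).
R2 ← R2 − 3·R1.
R3 ← R3 − 5·R1.
R4 ← R4 − 1·R1.
R2 ← R2 / (5).
R1 ← R1 + 2/3·R2.
R3 ← R3 − 16/3·R2.
R4 ← R4 − 14/3·R2.
R3 ← R3 / (37/6).
R1 ← R1 − 1/6·R3.
R2 ← R2 + 1/2·R3.
R4 ← R4 + 37/6·R3.
R4 reduces to 0 = 0, so the extra equation is consistent.
Reading off the reduced rows gives a = -3, b = -5/2, c = 1/2.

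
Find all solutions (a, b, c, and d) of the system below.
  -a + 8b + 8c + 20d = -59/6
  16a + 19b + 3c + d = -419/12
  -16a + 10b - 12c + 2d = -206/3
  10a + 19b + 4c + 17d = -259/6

a = 1/2, b = -8/3, c = 11/4, d = -1/2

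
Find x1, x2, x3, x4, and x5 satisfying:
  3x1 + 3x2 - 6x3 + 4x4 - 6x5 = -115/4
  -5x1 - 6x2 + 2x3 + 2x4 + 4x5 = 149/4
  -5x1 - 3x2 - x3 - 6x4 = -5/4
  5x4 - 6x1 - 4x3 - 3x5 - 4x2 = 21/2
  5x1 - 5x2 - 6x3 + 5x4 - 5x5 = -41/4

Row-reduce the augmented matrix:
R1 ← R1 / (3).
R2 ← R2 + 5·R1.
R3 ← R3 + 5·R1.
R4 ← R4 + 6·R1.
R5 ← R5 − 5·R1.
R2 ← R2 / (-1).
R1 ← R1 − 1·R2.
R3 ← R3 − 2·R2.
R4 ← R4 − 2·R2.
R5 ← R5 + 10·R2.
R3 ← R3 / (-27).
R1 ← R1 + 10·R3.
R2 ← R2 − 8·R3.
R4 ← R4 + 32·R3.
R5 ← R5 − 84·R3.
R4 ← R4 / (9).
R1 ← R1 − 10/3·R4.
R2 ← R2 + 10/3·R4.
R3 ← R3 + 2/3·R4.
R5 ← R5 + 97/3·R4.
R5 ← R5 / (-4936/729).
R1 ← R1 − 358/729·R5.
R2 ← R2 + 628/729·R5.
R3 ← R3 − 544/729·R5.
R4 ← R4 + 25/243·R5.
Reading off the reduced rows gives x1 = -5/4, x2 = -2, x3 = 3/2, x4 = 2, x5 = 3.

x1 = -5/4, x2 = -2, x3 = 3/2, x4 = 2, x5 = 3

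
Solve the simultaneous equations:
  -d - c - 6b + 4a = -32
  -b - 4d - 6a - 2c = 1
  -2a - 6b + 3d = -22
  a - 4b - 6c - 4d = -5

Row-reduce the augmented matrix:
R1 ← R1 / (4).
R2 ← R2 + 6·R1.
R3 ← R3 + 2·R1.
R4 ← R4 − 1·R1.
R2 ← R2 / (-10).
R1 ← R1 + 3/2·R2.
R3 ← R3 + 9·R2.
R4 ← R4 + 5/2·R2.
R3 ← R3 / (53/20).
R1 ← R1 − 11/40·R3.
R2 ← R2 − 7/20·R3.
R4 ← R4 + 39/8·R3.
R4 ← R4 / (1201/106).
R1 ← R1 + 21/106·R4.
R2 ← R2 + 23/53·R4.
R3 ← R3 − 149/53·R4.
Reading off the reduced rows gives a = -1, b = 5, c = -4, d = 2.

a = -1, b = 5, c = -4, d = 2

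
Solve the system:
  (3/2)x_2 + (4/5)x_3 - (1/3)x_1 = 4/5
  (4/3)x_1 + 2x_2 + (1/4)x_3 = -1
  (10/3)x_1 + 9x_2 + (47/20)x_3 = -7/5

Row-reduce:
R1 ← R1 / (-1/3).
R2 ← R2 − 4/3·R1.
R3 ← R3 − 10/3·R1.
R2 ← R2 / (8).
R1 ← R1 + 9/2·R2.
R3 ← R3 − 24·R2.
Rank is 2 with 3 unknowns, leaving x_3 free.

infinitely many solutions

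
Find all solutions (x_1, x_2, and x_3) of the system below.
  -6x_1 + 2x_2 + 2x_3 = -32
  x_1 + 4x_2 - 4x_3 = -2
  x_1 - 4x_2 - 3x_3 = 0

x_1 = 6, x_2 = 0, x_3 = 2

Row-reduce the augmented matrix:
R1 ← R1 / (-6).
R2 ← R2 − 1·R1.
R3 ← R3 − 1·R1.
R2 ← R2 / (13/3).
R1 ← R1 + 1/3·R2.
R3 ← R3 + 11/3·R2.
R3 ← R3 / (-75/13).
R1 ← R1 + 8/13·R3.
R2 ← R2 + 11/13·R3.
Reading off the reduced rows gives x_1 = 6, x_2 = 0, x_3 = 2.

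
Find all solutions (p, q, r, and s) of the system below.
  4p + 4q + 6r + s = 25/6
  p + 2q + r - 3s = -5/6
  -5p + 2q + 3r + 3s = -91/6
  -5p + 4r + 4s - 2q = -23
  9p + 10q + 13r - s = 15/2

Row-reduce the augmented matrix:
R1 ← R1 / (4).
R2 ← R2 − 1·R1.
R3 ← R3 + 5·R1.
R4 ← R4 + 5·R1.
R5 ← R5 − 9·R1.
R1 ← R1 − 1·R2.
R3 ← R3 − 7·R2.
R4 ← R4 − 3·R2.
R5 ← R5 − 1·R2.
R3 ← R3 / (14).
R1 ← R1 − 2·R3.
R2 ← R2 + 1/2·R3.
R4 ← R4 − 13·R3.
R4 ← R4 / (-141/14).
R1 ← R1 + 5/14·R4.
R2 ← R2 + 16/7·R4.
R3 ← R3 − 27/14·R4.
R5 reduces to 0 = 0, so the extra equation is consistent.
Reading off the reduced rows gives p = 3, q = 5/3, r = -8/3, s = 3/2.

p = 3, q = 5/3, r = -8/3, s = 3/2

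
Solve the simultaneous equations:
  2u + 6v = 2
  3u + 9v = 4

Row-reduce:
R1 ← R1 / (2).
R2 ← R2 − 3·R1.
Row 2 reduces to 0 = 1, a contradiction. The system is inconsistent.

no solution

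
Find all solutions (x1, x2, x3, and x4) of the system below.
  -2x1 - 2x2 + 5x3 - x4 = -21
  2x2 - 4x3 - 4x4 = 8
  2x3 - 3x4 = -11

infinitely many solutions

Row-reduce:
R1 ← R1 / (-2).
R2 ← R2 / (2).
R1 ← R1 − 1·R2.
R3 ← R3 / (2).
R1 ← R1 + 1/2·R3.
R2 ← R2 + 2·R3.
Rank is 3 with 4 unknowns, leaving x4 free.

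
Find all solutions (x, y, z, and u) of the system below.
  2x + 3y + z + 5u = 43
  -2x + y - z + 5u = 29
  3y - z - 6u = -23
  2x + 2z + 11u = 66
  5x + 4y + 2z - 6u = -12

x = 4, y = 3, z = -4, u = 6

Row-reduce the augmented matrix:
R1 ← R1 / (2).
R2 ← R2 + 2·R1.
R4 ← R4 − 2·R1.
R5 ← R5 − 5·R1.
R2 ← R2 / (4).
R1 ← R1 − 3/2·R2.
R3 ← R3 − 3·R2.
R4 ← R4 + 3·R2.
R5 ← R5 + 7/2·R2.
R3 ← R3 / (-1).
R1 ← R1 − 1/2·R3.
R4 ← R4 − 1·R3.
R5 ← R5 + 1/2·R3.
Swap R4 and R5.
R4 ← R4 / (-3).
R1 ← R1 + 8·R4.
R2 ← R2 − 5/2·R4.
R3 ← R3 − 27/2·R4.
R5 reduces to 0 = 0, so the extra equation is consistent.
Reading off the reduced rows gives x = 4, y = 3, z = -4, u = 6.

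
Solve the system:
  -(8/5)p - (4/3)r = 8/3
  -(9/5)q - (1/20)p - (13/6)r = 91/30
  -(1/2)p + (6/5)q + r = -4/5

no solution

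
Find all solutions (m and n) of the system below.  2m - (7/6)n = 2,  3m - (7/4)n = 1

no solution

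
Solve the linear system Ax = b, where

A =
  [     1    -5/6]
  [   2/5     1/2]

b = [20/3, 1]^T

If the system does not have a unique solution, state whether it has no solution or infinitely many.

x_1 = 5, x_2 = -2

Row-reduce the augmented matrix:
R2 ← R2 − 2/5·R1.
R2 ← R2 / (5/6).
R1 ← R1 + 5/6·R2.
Reading off the reduced rows gives x_1 = 5, x_2 = -2.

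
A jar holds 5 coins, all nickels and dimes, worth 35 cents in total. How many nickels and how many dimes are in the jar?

Let n = nickels, d = dimes.
  n + d = 5
  5n + 10d = 35
From equation 1: n = 5 − d.
Substitute into equation 2 and solve: d = 2.
Then n = 3.

nickels: 3, dimes: 2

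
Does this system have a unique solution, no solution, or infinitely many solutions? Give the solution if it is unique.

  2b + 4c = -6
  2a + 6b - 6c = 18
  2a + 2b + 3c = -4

Row-reduce the augmented matrix:
Swap R1 and R2.
R1 ← R1 / (2).
R3 ← R3 − 2·R1.
R2 ← R2 / (2).
R1 ← R1 − 3·R2.
R3 ← R3 + 4·R2.
R3 ← R3 / (17).
R1 ← R1 + 9·R3.
R2 ← R2 − 2·R3.
Reading off the reduced rows gives a = 0, b = 1, c = -2.

a = 0, b = 1, c = -2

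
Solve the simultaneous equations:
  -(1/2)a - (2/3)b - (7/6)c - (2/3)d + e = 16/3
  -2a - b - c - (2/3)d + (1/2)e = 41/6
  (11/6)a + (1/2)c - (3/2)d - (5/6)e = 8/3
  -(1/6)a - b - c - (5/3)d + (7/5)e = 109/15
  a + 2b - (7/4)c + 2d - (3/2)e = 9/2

a = -2, b = 4, c = -4, d = -5, e = -1

Row-reduce the augmented matrix:
R1 ← R1 / (-1/2).
R2 ← R2 + 2·R1.
R3 ← R3 − 11/6·R1.
R4 ← R4 + 1/6·R1.
R5 ← R5 − 1·R1.
R2 ← R2 / (5/3).
R1 ← R1 − 4/3·R2.
R3 ← R3 + 22/9·R2.
R4 ← R4 + 7/9·R2.
R5 ← R5 − 2/3·R2.
R3 ← R3 / (8/5).
R1 ← R1 + 3/5·R3.
R2 ← R2 − 11/5·R3.
R4 ← R4 − 11/10·R3.
R5 ← R5 + 111/20·R3.
R4 ← R4 / (53/288).
R1 ← R1 + 31/48·R4.
R2 ← R2 − 373/144·R4.
R3 ← R3 + 91/144·R4.
R5 ← R5 + 233/64·R4.
R5 ← R5 / (14833/1060).
R1 ← R1 − 927/265·R5.
R2 ← R2 + 21017/1590·R5.
R3 ← R3 − 1627/795·R5.
R4 ← R4 − 1461/265·R5.
Reading off the reduced rows gives a = -2, b = 4, c = -4, d = -5, e = -1.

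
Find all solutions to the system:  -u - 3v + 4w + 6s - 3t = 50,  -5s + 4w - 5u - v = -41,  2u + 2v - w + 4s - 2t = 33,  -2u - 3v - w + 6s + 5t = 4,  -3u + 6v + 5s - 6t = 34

u = 3, v = -3, w = -1, s = 5, t = -6

Row-reduce the augmented matrix:
R1 ← R1 / (-1).
R2 ← R2 + 5·R1.
R3 ← R3 − 2·R1.
R4 ← R4 + 2·R1.
R5 ← R5 + 3·R1.
R2 ← R2 / (14).
R1 ← R1 − 3·R2.
R3 ← R3 + 4·R2.
R4 ← R4 − 3·R2.
R5 ← R5 − 15·R2.
R3 ← R3 / (17/7).
R1 ← R1 + 4/7·R3.
R2 ← R2 + 8/7·R3.
R4 ← R4 + 39/7·R3.
R5 ← R5 − 36/7·R3.
R4 ← R4 / (519/34).
R1 ← R1 − 99/34·R4.
R2 ← R2 − 11/34·R4.
R3 ← R3 − 42/17·R4.
R5 ← R5 − 401/34·R4.
R5 ← R5 / (-2407/519).
R1 ← R1 + 164/173·R5.
R2 ← R2 + 343/519·R5.
R3 ← R3 + 244/173·R5.
R4 ← R4 + 25/519·R5.
Reading off the reduced rows gives u = 3, v = -3, w = -1, s = 5, t = -6.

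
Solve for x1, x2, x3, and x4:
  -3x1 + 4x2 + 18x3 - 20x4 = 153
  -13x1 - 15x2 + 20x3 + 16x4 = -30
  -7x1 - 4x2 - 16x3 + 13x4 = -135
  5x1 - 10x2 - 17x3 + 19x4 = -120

x1 = 3, x2 = -3, x3 = 3, x4 = -6

Row-reduce the augmented matrix:
R1 ← R1 / (-3).
R2 ← R2 + 13·R1.
R3 ← R3 + 7·R1.
R4 ← R4 − 5·R1.
R2 ← R2 / (-97/3).
R1 ← R1 + 4/3·R2.
R3 ← R3 + 40/3·R2.
R4 ← R4 + 10/3·R2.
R3 ← R3 / (-3306/97).
R1 ← R1 + 350/97·R3.
R2 ← R2 − 174/97·R3.
R4 ← R4 − 1841/97·R3.
R4 ← R4 / (-50473/3306).
R1 ← R1 − 989/1653·R4.
R2 ← R2 + 43/19·R4.
R3 ← R3 + 1681/3306·R4.
Reading off the reduced rows gives x1 = 3, x2 = -3, x3 = 3, x4 = -6.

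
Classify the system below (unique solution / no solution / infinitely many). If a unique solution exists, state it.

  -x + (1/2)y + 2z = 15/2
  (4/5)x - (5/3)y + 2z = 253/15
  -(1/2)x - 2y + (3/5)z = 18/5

Row-reduce the augmented matrix:
R1 ← R1 / (-1).
R2 ← R2 − 4/5·R1.
R3 ← R3 + 1/2·R1.
R2 ← R2 / (-19/15).
R1 ← R1 + 1/2·R2.
R3 ← R3 + 9/4·R2.
R3 ← R3 / (-1291/190).
R1 ← R1 + 65/19·R3.
R2 ← R2 + 54/19·R3.
Reading off the reduced rows gives x = 4, y = -1, z = 6.

x = 4, y = -1, z = 6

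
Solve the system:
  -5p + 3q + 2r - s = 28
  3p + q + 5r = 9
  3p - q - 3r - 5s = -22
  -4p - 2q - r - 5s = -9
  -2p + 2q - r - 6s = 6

p = -2, q = 5, r = 2, s = 1

Row-reduce the augmented matrix:
R1 ← R1 / (-5).
R2 ← R2 − 3·R1.
R3 ← R3 − 3·R1.
R4 ← R4 + 4·R1.
R5 ← R5 + 2·R1.
R2 ← R2 / (14/5).
R1 ← R1 + 3/5·R2.
R3 ← R3 − 4/5·R2.
R4 ← R4 + 22/5·R2.
R5 ← R5 − 4/5·R2.
R3 ← R3 / (-25/7).
R1 ← R1 − 13/14·R3.
R2 ← R2 − 31/14·R3.
R4 ← R4 − 50/7·R3.
R5 ← R5 + 25/7·R3.
R4 ← R4 / (-16).
R1 ← R1 + 67/50·R4.
R2 ← R2 + 179/50·R4.
R3 ← R3 − 38/25·R4.
R5 reduces to 0 = 0, so the extra equation is consistent.
Reading off the reduced rows gives p = -2, q = 5, r = 2, s = 1.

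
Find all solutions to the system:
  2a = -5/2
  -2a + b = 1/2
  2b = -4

a = -5/4, b = -2

Row-reduce the augmented matrix:
R1 ← R1 / (2).
R2 ← R2 + 2·R1.
R3 ← R3 − 2·R2.
R3 reduces to 0 = 0, so the extra equation is consistent.
Reading off the reduced rows gives a = -5/4, b = -2.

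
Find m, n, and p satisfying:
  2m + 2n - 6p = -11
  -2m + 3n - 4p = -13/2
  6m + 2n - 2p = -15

m = -3/2, n = -5/2, p = 1/2

Row-reduce the augmented matrix:
R1 ← R1 / (2).
R2 ← R2 + 2·R1.
R3 ← R3 − 6·R1.
R2 ← R2 / (5).
R1 ← R1 − 1·R2.
R3 ← R3 + 4·R2.
R3 ← R3 / (8).
R1 ← R1 + 1·R3.
R2 ← R2 + 2·R3.
Reading off the reduced rows gives m = -3/2, n = -5/2, p = 1/2.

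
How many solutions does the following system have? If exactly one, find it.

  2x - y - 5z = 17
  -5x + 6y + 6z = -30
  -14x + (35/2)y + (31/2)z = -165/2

Row-reduce:
R1 ← R1 / (2).
R2 ← R2 + 5·R1.
R3 ← R3 + 14·R1.
R2 ← R2 / (7/2).
R1 ← R1 + 1/2·R2.
R3 ← R3 − 21/2·R2.
Row 3 reduces to 0 = -1, a contradiction. The system is inconsistent.

no solution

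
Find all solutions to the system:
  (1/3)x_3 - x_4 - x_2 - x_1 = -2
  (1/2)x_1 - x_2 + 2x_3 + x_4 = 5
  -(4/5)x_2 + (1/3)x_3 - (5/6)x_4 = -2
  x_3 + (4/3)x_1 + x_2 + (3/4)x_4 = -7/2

Row-reduce the augmented matrix:
R1 ← R1 / (-1).
R2 ← R2 − 1/2·R1.
R4 ← R4 − 4/3·R1.
R2 ← R2 / (-3/2).
R1 ← R1 − 1·R2.
R3 ← R3 + 4/5·R2.
R4 ← R4 + 1/3·R2.
R3 ← R3 / (-37/45).
R1 ← R1 − 10/9·R3.
R2 ← R2 + 13/9·R3.
R4 ← R4 − 26/27·R3.
R4 ← R4 / (-2641/1332).
R1 ← R1 + 17/111·R4.
R2 ← R2 − 355/222·R4.
R3 ← R3 − 99/74·R4.
Reading off the reduced rows gives x_1 = 0, x_2 = -5, x_3 = -3, x_4 = 6.

x_1 = 0, x_2 = -5, x_3 = -3, x_4 = 6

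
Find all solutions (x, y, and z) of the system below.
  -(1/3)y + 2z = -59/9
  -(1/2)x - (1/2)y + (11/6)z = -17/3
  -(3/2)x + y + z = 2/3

x = -4/3, y = 5/3, z = -3

Row-reduce the augmented matrix:
Swap R1 and R2.
R1 ← R1 / (-1/2).
R3 ← R3 + 3/2·R1.
R2 ← R2 / (-1/3).
R1 ← R1 − 1·R2.
R3 ← R3 − 5/2·R2.
R3 ← R3 / (21/2).
R1 ← R1 − 7/3·R3.
R2 ← R2 + 6·R3.
Reading off the reduced rows gives x = -4/3, y = 5/3, z = -3.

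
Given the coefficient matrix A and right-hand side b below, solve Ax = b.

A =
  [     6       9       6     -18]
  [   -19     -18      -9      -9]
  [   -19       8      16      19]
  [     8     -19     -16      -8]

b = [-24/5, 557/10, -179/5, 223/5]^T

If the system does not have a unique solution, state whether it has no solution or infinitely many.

x_1 = -4/5, x_2 = -1, x_3 = -3/2, x_4 = -1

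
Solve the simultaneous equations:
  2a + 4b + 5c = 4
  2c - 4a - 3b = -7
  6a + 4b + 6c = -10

Row-reduce the augmented matrix:
R1 ← R1 / (2).
R2 ← R2 + 4·R1.
R3 ← R3 − 6·R1.
R2 ← R2 / (5).
R1 ← R1 − 2·R2.
R3 ← R3 + 8·R2.
R3 ← R3 / (51/5).
R1 ← R1 + 23/10·R3.
R2 ← R2 − 12/5·R3.
Reading off the reduced rows gives a = -3, b = 5, c = -2.

a = -3, b = 5, c = -2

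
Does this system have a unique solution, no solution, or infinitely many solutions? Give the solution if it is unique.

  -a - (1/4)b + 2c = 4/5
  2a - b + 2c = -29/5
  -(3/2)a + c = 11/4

Row-reduce the augmented matrix:
R1 ← R1 / (-1).
R2 ← R2 − 2·R1.
R3 ← R3 + 3/2·R1.
R2 ← R2 / (-3/2).
R1 ← R1 − 1/4·R2.
R3 ← R3 − 3/8·R2.
R3 ← R3 / (-1/2).
R1 ← R1 + 1·R3.
R2 ← R2 + 4·R3.
Reading off the reduced rows gives a = -5/2, b = -6/5, c = -1.

a = -5/2, b = -6/5, c = -1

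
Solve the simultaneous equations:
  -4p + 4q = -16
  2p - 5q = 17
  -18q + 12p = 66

Row-reduce the augmented matrix:
R1 ← R1 / (-4).
R2 ← R2 − 2·R1.
R3 ← R3 − 12·R1.
R2 ← R2 / (-3).
R1 ← R1 + 1·R2.
R3 ← R3 + 6·R2.
R3 reduces to 0 = 0, so the extra equation is consistent.
Reading off the reduced rows gives p = 1, q = -3.

p = 1, q = -3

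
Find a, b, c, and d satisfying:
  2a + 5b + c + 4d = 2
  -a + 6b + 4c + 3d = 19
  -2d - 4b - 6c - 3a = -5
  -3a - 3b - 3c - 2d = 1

Row-reduce the augmented matrix:
R1 ← R1 / (2).
R2 ← R2 + 1·R1.
R3 ← R3 + 3·R1.
R4 ← R4 + 3·R1.
R2 ← R2 / (17/2).
R1 ← R1 − 5/2·R2.
R3 ← R3 − 7/2·R2.
R4 ← R4 − 9/2·R2.
R3 ← R3 / (-108/17).
R1 ← R1 + 14/17·R3.
R2 ← R2 − 9/17·R3.
R4 ← R4 + 66/17·R3.
R4 ← R4 / (1/6).
R1 ← R1 − 5/18·R4.
R2 ← R2 − 3/4·R4.
R3 ← R3 + 11/36·R4.
Reading off the reduced rows gives a = -3, b = 3, c = 1, d = -2.

a = -3, b = 3, c = 1, d = -2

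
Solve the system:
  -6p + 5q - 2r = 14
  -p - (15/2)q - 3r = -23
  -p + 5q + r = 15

infinitely many solutions

Row-reduce:
R1 ← R1 / (-6).
R2 ← R2 + 1·R1.
R3 ← R3 + 1·R1.
R2 ← R2 / (-25/3).
R1 ← R1 + 5/6·R2.
R3 ← R3 − 25/6·R2.
Rank is 2 with 3 unknowns, leaving r free.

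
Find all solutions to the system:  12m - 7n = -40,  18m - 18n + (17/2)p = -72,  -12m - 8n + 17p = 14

no solution

Row-reduce:
R1 ← R1 / (12).
R2 ← R2 − 18·R1.
R3 ← R3 + 12·R1.
R2 ← R2 / (-15/2).
R1 ← R1 + 7/12·R2.
R3 ← R3 + 15·R2.
Row 3 reduces to 0 = -2, a contradiction. The system is inconsistent.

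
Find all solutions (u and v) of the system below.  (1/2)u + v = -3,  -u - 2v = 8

Row-reduce:
R1 ← R1 / (1/2).
R2 ← R2 + 1·R1.
Row 2 reduces to 0 = 2, a contradiction. The system is inconsistent.

no solution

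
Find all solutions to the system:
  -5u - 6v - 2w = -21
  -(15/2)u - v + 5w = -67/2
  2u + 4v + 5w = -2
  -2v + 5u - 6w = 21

no solution

Row-reduce:
R1 ← R1 / (-5).
R2 ← R2 + 15/2·R1.
R3 ← R3 − 2·R1.
R4 ← R4 − 5·R1.
R2 ← R2 / (8).
R1 ← R1 − 6/5·R2.
R3 ← R3 − 8/5·R2.
R4 ← R4 + 8·R2.
R3 ← R3 / (13/5).
R1 ← R1 + 4/5·R3.
R2 ← R2 − 1·R3.
Row 4 reduces to 0 = -2, a contradiction. The system is inconsistent.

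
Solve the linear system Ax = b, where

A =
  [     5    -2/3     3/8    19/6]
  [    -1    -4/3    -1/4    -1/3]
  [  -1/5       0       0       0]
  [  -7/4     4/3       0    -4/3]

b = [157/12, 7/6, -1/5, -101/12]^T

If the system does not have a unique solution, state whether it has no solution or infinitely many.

Row-reduce:
R1 ← R1 / (5).
R2 ← R2 + 1·R1.
R3 ← R3 + 1/5·R1.
R4 ← R4 + 7/4·R1.
R2 ← R2 / (-22/15).
R1 ← R1 + 2/15·R2.
R3 ← R3 + 2/75·R2.
R4 ← R4 − 11/10·R2.
R3 ← R3 / (1/55).
R1 ← R1 − 1/11·R3.
R2 ← R2 − 21/176·R3.
Row 4 reduces to 0 = -1, a contradiction. The system is inconsistent.

no solution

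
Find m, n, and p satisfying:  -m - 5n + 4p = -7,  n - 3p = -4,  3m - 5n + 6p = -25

Row-reduce the augmented matrix:
R1 ← R1 / (-1).
R3 ← R3 − 3·R1.
R1 ← R1 − 5·R2.
R3 ← R3 + 20·R2.
R3 ← R3 / (-42).
R1 ← R1 − 11·R3.
R2 ← R2 + 3·R3.
Reading off the reduced rows gives m = -6, n = 5, p = 3.

m = -6, n = 5, p = 3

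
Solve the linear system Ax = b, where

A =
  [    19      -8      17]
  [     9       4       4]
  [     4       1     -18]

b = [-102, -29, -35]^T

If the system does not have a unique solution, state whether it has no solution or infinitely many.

Row-reduce the augmented matrix:
R1 ← R1 / (19).
R2 ← R2 − 9·R1.
R3 ← R3 − 4·R1.
R2 ← R2 / (148/19).
R1 ← R1 + 8/19·R2.
R3 ← R3 − 51/19·R2.
R3 ← R3 / (-2987/148).
R1 ← R1 − 25/37·R3.
R2 ← R2 + 77/148·R3.
Reading off the reduced rows gives x_1 = -5, x_2 = 3, x_3 = 1.

x_1 = -5, x_2 = 3, x_3 = 1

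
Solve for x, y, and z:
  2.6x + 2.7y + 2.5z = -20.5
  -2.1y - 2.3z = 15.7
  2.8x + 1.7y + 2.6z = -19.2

x = -1, y = -2, z = -5

Row-reduce the augmented matrix:
R1 ← R1 / (13/5).
R3 ← R3 − 14/5·R1.
R2 ← R2 / (-21/10).
R1 ← R1 − 27/26·R2.
R3 ← R3 + 157/130·R2.
R3 ← R3 / (3359/2730).
R1 ← R1 + 16/91·R3.
R2 ← R2 − 23/21·R3.
Reading off the reduced rows gives x = -1, y = -2, z = -5.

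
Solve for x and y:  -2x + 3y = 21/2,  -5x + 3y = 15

Row-reduce the augmented matrix:
R1 ← R1 / (-2).
R2 ← R2 + 5·R1.
R2 ← R2 / (-9/2).
R1 ← R1 + 3/2·R2.
Reading off the reduced rows gives x = -3/2, y = 5/2.

x = -3/2, y = 5/2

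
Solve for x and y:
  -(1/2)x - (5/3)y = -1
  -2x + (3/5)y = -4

x = 2, y = 0

Row-reduce the augmented matrix:
R1 ← R1 / (-1/2).
R2 ← R2 + 2·R1.
R2 ← R2 / (109/15).
R1 ← R1 − 10/3·R2.
Reading off the reduced rows gives x = 2, y = 0.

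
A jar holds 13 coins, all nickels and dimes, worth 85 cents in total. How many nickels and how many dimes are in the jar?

nickels: 9, dimes: 4

Let n = nickels, d = dimes.
  n + d = 13
  5n + 10d = 85
From equation 1: n = 13 − d.
Substitute into equation 2 and solve: d = 4.
Then n = 9.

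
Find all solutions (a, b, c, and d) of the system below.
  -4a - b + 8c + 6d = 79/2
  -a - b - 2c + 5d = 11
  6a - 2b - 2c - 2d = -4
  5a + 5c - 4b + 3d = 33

Row-reduce:
R1 ← R1 / (-4).
R2 ← R2 + 1·R1.
R3 ← R3 − 6·R1.
R4 ← R4 − 5·R1.
R2 ← R2 / (-3/4).
R1 ← R1 − 1/4·R2.
R3 ← R3 + 7/2·R2.
R4 ← R4 + 21/4·R2.
R3 ← R3 / (86/3).
R1 ← R1 + 10/3·R3.
R2 ← R2 − 16/3·R3.
R4 ← R4 − 43·R3.
Row 4 reduces to 0 = -1/2, a contradiction. The system is inconsistent.

no solution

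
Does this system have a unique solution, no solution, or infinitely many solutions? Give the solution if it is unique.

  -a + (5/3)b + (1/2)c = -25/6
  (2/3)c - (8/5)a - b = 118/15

infinitely many solutions

Row-reduce:
R1 ← R1 / (-1).
R2 ← R2 + 8/5·R1.
R2 ← R2 / (-11/3).
R1 ← R1 + 5/3·R2.
Rank is 2 with 3 unknowns, leaving c free.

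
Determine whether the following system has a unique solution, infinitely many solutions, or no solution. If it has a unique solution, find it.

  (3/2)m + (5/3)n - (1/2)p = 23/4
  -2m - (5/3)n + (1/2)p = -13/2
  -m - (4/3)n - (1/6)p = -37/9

m = 3/2, n = 2, p = -1/3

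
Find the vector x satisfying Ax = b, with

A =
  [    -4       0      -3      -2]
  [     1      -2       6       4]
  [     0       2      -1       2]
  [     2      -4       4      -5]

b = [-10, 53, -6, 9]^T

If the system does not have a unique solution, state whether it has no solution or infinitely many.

Row-reduce the augmented matrix:
R1 ← R1 / (-4).
R2 ← R2 − 1·R1.
R4 ← R4 − 2·R1.
R2 ← R2 / (-2).
R3 ← R3 − 2·R2.
R4 ← R4 + 4·R2.
R3 ← R3 / (17/4).
R1 ← R1 − 3/4·R3.
R2 ← R2 + 21/8·R3.
R4 ← R4 + 8·R3.
R4 ← R4 / (-45/17).
R1 ← R1 + 8/17·R4.
R2 ← R2 − 28/17·R4.
R3 ← R3 − 22/17·R4.
Reading off the reduced rows gives x_1 = -3, x_2 = -6, x_3 = 4, x_4 = 5.

x_1 = -3, x_2 = -6, x_3 = 4, x_4 = 5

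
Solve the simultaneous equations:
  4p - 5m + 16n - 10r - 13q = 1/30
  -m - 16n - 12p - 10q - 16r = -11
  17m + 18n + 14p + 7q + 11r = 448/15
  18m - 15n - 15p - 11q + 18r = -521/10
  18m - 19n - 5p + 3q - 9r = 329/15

Row-reduce the augmented matrix:
R1 ← R1 / (-5).
R2 ← R2 + 1·R1.
R3 ← R3 − 17·R1.
R4 ← R4 − 18·R1.
R5 ← R5 − 18·R1.
R2 ← R2 / (-96/5).
R1 ← R1 + 16/5·R2.
R3 ← R3 − 362/5·R2.
R4 ← R4 − 213/5·R2.
R5 ← R5 − 193/5·R2.
R3 ← R3 / (-62/3).
R1 ← R1 − 4/3·R3.
R2 ← R2 − 2/3·R3.
R4 ← R4 + 29·R3.
R5 ← R5 + 49/3·R3.
R4 ← R4 / (2125/124).
R1 ← R1 + 91/248·R4.
R2 ← R2 + 1701/992·R4.
R3 ← R3 − 3125/992·R4.
R5 ← R5 + 3583/496·R4.
R5 ← R5 / (185361/17000).
R1 ← R1 − 5697/8500·R5.
R2 ← R2 − 136567/34000·R5.
R3 ← R3 + 1867/272·R5.
R4 ← R4 − 7104/2125·R5.
Reading off the reduced rows gives m = 4/5, n = 1/5, p = 4/3, q = 3/2, r = -3/2.

m = 4/5, n = 1/5, p = 4/3, q = 3/2, r = -3/2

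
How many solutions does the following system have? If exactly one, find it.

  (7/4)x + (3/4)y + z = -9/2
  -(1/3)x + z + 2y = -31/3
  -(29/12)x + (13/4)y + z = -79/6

no solution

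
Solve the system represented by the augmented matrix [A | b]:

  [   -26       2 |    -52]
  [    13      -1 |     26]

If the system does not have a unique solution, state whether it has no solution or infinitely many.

infinitely many solutions

Row-reduce:
R1 ← R1 / (-26).
R2 ← R2 − 13·R1.
Rank is 1 with 2 unknowns, leaving x_2 free.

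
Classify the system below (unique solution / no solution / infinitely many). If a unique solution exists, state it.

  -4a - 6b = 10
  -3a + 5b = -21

a = 2, b = -3

Row-reduce the augmented matrix:
R1 ← R1 / (-4).
R2 ← R2 + 3·R1.
R2 ← R2 / (19/2).
R1 ← R1 − 3/2·R2.
Reading off the reduced rows gives a = 2, b = -3.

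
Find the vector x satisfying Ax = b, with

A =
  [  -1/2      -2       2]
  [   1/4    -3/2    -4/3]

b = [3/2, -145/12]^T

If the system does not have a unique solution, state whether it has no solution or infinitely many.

Row-reduce:
R1 ← R1 / (-1/2).
R2 ← R2 − 1/4·R1.
R2 ← R2 / (-5/2).
R1 ← R1 − 4·R2.
Rank is 2 with 3 unknowns, leaving x_3 free.

infinitely many solutions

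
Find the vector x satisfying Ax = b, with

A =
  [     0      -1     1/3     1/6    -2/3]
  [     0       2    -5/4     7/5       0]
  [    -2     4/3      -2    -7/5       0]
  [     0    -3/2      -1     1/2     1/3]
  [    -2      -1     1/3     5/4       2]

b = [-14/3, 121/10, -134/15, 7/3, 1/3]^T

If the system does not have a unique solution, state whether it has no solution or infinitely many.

Row-reduce the augmented matrix:
Swap R1 and R3.
R1 ← R1 / (-2).
R5 ← R5 + 2·R1.
R2 ← R2 / (2).
R1 ← R1 + 2/3·R2.
R3 ← R3 + 1·R2.
R4 ← R4 + 3/2·R2.
R5 ← R5 + 7/3·R2.
R3 ← R3 / (-7/24).
R1 ← R1 − 7/12·R3.
R2 ← R2 + 5/8·R3.
R4 ← R4 + 31/16·R3.
R5 ← R5 − 7/8·R3.
R4 ← R4 / (-589/140).
R1 ← R1 − 29/10·R4.
R2 ← R2 + 81/70·R4.
R3 ← R3 + 104/35·R4.
R5 ← R5 − 413/60·R4.
R5 ← R5 / (41300/5301).
R1 ← R1 − 1148/589·R5.
R2 ← R2 − 70/589·R5.
R3 ← R3 + 1904/1767·R5.
R4 ← R4 + 2000/1767·R5.
Reading off the reduced rows gives x_1 = 5, x_2 = 2, x_3 = -2, x_4 = 4, x_5 = 4.

x_1 = 5, x_2 = 2, x_3 = -2, x_4 = 4, x_5 = 4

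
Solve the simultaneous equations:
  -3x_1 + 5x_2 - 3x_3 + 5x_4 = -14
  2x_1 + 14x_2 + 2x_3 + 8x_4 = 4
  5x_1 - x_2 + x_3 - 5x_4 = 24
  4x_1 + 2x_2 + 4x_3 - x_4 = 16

infinitely many solutions

Row-reduce:
R1 ← R1 / (-3).
R2 ← R2 − 2·R1.
R3 ← R3 − 5·R1.
R4 ← R4 − 4·R1.
R2 ← R2 / (52/3).
R1 ← R1 + 5/3·R2.
R3 ← R3 − 22/3·R2.
R4 ← R4 − 26/3·R2.
R3 ← R3 / (-4).
R1 ← R1 − 1·R3.
Rank is 3 with 4 unknowns, leaving x_4 free.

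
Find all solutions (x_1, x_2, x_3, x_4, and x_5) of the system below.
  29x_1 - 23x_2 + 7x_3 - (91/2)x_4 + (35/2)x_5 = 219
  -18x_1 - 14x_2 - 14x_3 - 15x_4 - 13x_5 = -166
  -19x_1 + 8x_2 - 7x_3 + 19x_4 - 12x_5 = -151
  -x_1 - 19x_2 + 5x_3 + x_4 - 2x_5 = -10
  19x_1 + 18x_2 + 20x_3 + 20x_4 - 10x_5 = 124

Row-reduce:
R1 ← R1 / (29).
R2 ← R2 + 18·R1.
R3 ← R3 + 19·R1.
R4 ← R4 + 1·R1.
R5 ← R5 − 19·R1.
R2 ← R2 / (-820/29).
R1 ← R1 + 23/29·R2.
R3 ← R3 + 205/29·R2.
R4 ← R4 + 574/29·R2.
R5 ← R5 − 959/29·R2.
Swap R3 and R4.
R3 ← R3 / (12).
R1 ← R1 − 21/41·R3.
R2 ← R2 − 14/41·R3.
R5 ← R5 − 169/41·R3.
Swap R4 and R5.
R4 ← R4 / (-17979/1640).
R1 ← R1 + 2663/1640·R4.
R2 ← R2 − 561/820·R4.
R3 ← R3 − 99/40·R4.
Rank is 4 with 5 unknowns, leaving x_5 free.

infinitely many solutions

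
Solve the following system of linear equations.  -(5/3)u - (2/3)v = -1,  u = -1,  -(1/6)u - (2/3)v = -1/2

Row-reduce:
R1 ← R1 / (-5/3).
R2 ← R2 − 1·R1.
R3 ← R3 + 1/6·R1.
R2 ← R2 / (-2/5).
R1 ← R1 − 2/5·R2.
R3 ← R3 + 3/5·R2.
Row 3 reduces to 0 = 2, a contradiction. The system is inconsistent.

no solution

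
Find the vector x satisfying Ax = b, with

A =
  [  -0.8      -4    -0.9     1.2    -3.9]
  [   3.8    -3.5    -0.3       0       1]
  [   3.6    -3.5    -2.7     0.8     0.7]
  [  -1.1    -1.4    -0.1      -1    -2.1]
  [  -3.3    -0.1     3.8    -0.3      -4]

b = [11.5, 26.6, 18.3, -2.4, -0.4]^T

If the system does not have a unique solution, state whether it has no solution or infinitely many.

Row-reduce the augmented matrix:
R1 ← R1 / (-4/5).
R2 ← R2 − 19/5·R1.
R3 ← R3 − 18/5·R1.
R4 ← R4 + 11/10·R1.
R5 ← R5 + 33/10·R1.
R2 ← R2 / (-45/2).
R1 ← R1 − 5·R2.
R3 ← R3 + 43/2·R2.
R4 ← R4 − 41/10·R2.
R5 ← R5 − 82/5·R2.
R3 ← R3 / (-1427/600).
R1 ← R1 − 13/120·R3.
R2 ← R2 − 61/300·R3.
R4 ← R4 − 1823/6000·R3.
R5 ← R5 − 25067/6000·R3.
R4 ← R4 / (-54051/35675).
R1 ← R1 + 284/1427·R4.
R2 ← R2 + 1348/7135·R4.
R3 ← R3 + 452/1427·R4.
R5 ← R5 − 16267/71350·R4.
R5 ← R5 / (-5580509/6486120).
R1 ← R1 − 314089/324306·R5.
R2 ← R2 − 123731/162153·R5.
R3 ← R3 − 5192/162153·R5.
R4 ← R4 + 23881/648612·R5.
Reading off the reduced rows gives x_1 = 1, x_2 = -6, x_3 = 4, x_4 = 3, x_5 = 3.

x_1 = 1, x_2 = -6, x_3 = 4, x_4 = 3, x_5 = 3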